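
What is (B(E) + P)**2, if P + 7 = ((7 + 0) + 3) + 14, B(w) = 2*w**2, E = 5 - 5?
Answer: 289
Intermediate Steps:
E = 0
P = 17 (P = -7 + (((7 + 0) + 3) + 14) = -7 + ((7 + 3) + 14) = -7 + (10 + 14) = -7 + 24 = 17)
(B(E) + P)**2 = (2*0**2 + 17)**2 = (2*0 + 17)**2 = (0 + 17)**2 = 17**2 = 289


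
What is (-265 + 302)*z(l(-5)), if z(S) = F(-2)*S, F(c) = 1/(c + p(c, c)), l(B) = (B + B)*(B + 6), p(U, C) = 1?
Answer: 370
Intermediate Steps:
l(B) = 2*B*(6 + B) (l(B) = (2*B)*(6 + B) = 2*B*(6 + B))
F(c) = 1/(1 + c) (F(c) = 1/(c + 1) = 1/(1 + c))
z(S) = -S (z(S) = S/(1 - 2) = S/(-1) = -S)
(-265 + 302)*z(l(-5)) = (-265 + 302)*(-2*(-5)*(6 - 5)) = 37*(-2*(-5)) = 37*(-1*(-10)) = 37*10 = 370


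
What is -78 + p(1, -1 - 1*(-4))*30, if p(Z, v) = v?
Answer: 12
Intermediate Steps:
-78 + p(1, -1 - 1*(-4))*30 = -78 + (-1 - 1*(-4))*30 = -78 + (-1 + 4)*30 = -78 + 3*30 = -78 + 90 = 12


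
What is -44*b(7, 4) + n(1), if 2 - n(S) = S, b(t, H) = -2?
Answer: 89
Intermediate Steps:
n(S) = 2 - S
-44*b(7, 4) + n(1) = -44*(-2) + (2 - 1*1) = 88 + (2 - 1) = 88 + 1 = 89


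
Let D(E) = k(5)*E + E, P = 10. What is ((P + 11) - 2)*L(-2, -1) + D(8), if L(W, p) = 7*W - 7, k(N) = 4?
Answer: -359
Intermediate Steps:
D(E) = 5*E (D(E) = 4*E + E = 5*E)
L(W, p) = -7 + 7*W
((P + 11) - 2)*L(-2, -1) + D(8) = ((10 + 11) - 2)*(-7 + 7*(-2)) + 5*8 = (21 - 2)*(-7 - 14) + 40 = 19*(-21) + 40 = -399 + 40 = -359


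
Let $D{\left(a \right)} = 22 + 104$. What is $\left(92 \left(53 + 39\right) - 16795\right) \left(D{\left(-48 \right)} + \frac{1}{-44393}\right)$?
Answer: $- \frac{46599590127}{44393} \approx -1.0497 \cdot 10^{6}$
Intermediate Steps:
$D{\left(a \right)} = 126$
$\left(92 \left(53 + 39\right) - 16795\right) \left(D{\left(-48 \right)} + \frac{1}{-44393}\right) = \left(92 \left(53 + 39\right) - 16795\right) \left(126 + \frac{1}{-44393}\right) = \left(92 \cdot 92 - 16795\right) \left(126 - \frac{1}{44393}\right) = \left(8464 - 16795\right) \frac{5593517}{44393} = \left(-8331\right) \frac{5593517}{44393} = - \frac{46599590127}{44393}$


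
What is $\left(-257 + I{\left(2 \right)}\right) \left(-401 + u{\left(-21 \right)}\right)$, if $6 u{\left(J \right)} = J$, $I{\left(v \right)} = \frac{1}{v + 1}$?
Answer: $\frac{311465}{3} \approx 1.0382 \cdot 10^{5}$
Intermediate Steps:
$I{\left(v \right)} = \frac{1}{1 + v}$
$u{\left(J \right)} = \frac{J}{6}$
$\left(-257 + I{\left(2 \right)}\right) \left(-401 + u{\left(-21 \right)}\right) = \left(-257 + \frac{1}{1 + 2}\right) \left(-401 + \frac{1}{6} \left(-21\right)\right) = \left(-257 + \frac{1}{3}\right) \left(-401 - \frac{7}{2}\right) = \left(-257 + \frac{1}{3}\right) \left(- \frac{809}{2}\right) = \left(- \frac{770}{3}\right) \left(- \frac{809}{2}\right) = \frac{311465}{3}$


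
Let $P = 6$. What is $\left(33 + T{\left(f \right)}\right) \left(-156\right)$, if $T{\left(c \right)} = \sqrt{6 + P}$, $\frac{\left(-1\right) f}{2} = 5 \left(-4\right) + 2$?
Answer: $-5148 - 312 \sqrt{3} \approx -5688.4$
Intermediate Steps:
$f = 36$ ($f = - 2 \left(5 \left(-4\right) + 2\right) = - 2 \left(-20 + 2\right) = \left(-2\right) \left(-18\right) = 36$)
$T{\left(c \right)} = 2 \sqrt{3}$ ($T{\left(c \right)} = \sqrt{6 + 6} = \sqrt{12} = 2 \sqrt{3}$)
$\left(33 + T{\left(f \right)}\right) \left(-156\right) = \left(33 + 2 \sqrt{3}\right) \left(-156\right) = -5148 - 312 \sqrt{3}$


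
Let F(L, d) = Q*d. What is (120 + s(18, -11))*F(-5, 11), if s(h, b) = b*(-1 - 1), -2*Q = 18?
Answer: -14058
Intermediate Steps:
Q = -9 (Q = -1/2*18 = -9)
s(h, b) = -2*b (s(h, b) = b*(-2) = -2*b)
F(L, d) = -9*d
(120 + s(18, -11))*F(-5, 11) = (120 - 2*(-11))*(-9*11) = (120 + 22)*(-99) = 142*(-99) = -14058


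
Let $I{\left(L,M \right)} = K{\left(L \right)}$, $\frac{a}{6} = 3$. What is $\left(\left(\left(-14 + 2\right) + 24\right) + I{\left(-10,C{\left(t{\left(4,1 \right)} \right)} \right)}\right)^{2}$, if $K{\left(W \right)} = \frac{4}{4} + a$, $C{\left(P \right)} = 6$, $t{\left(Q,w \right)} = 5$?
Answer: $961$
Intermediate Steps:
$a = 18$ ($a = 6 \cdot 3 = 18$)
$K{\left(W \right)} = 19$ ($K{\left(W \right)} = \frac{4}{4} + 18 = 4 \cdot \frac{1}{4} + 18 = 1 + 18 = 19$)
$I{\left(L,M \right)} = 19$
$\left(\left(\left(-14 + 2\right) + 24\right) + I{\left(-10,C{\left(t{\left(4,1 \right)} \right)} \right)}\right)^{2} = \left(\left(\left(-14 + 2\right) + 24\right) + 19\right)^{2} = \left(\left(-12 + 24\right) + 19\right)^{2} = \left(12 + 19\right)^{2} = 31^{2} = 961$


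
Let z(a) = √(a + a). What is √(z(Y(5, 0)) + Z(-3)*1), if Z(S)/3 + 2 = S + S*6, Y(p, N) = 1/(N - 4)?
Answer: √(-276 + 2*I*√2)/2 ≈ 0.042562 + 8.3067*I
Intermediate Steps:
Y(p, N) = 1/(-4 + N)
z(a) = √2*√a (z(a) = √(2*a) = √2*√a)
Z(S) = -6 + 21*S (Z(S) = -6 + 3*(S + S*6) = -6 + 3*(S + 6*S) = -6 + 3*(7*S) = -6 + 21*S)
√(z(Y(5, 0)) + Z(-3)*1) = √(√2*√(1/(-4 + 0)) + (-6 + 21*(-3))*1) = √(√2*√(1/(-4)) + (-6 - 63)*1) = √(√2*√(-¼) - 69*1) = √(√2*(I/2) - 69) = √(I*√2/2 - 69) = √(-69 + I*√2/2)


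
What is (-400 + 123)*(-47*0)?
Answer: 0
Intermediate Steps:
(-400 + 123)*(-47*0) = -277*0 = 0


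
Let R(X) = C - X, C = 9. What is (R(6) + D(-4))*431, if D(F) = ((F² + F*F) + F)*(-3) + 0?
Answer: -34911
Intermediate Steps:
R(X) = 9 - X
D(F) = -6*F² - 3*F (D(F) = ((F² + F²) + F)*(-3) + 0 = (2*F² + F)*(-3) + 0 = (F + 2*F²)*(-3) + 0 = (-6*F² - 3*F) + 0 = -6*F² - 3*F)
(R(6) + D(-4))*431 = ((9 - 1*6) - 3*(-4)*(1 + 2*(-4)))*431 = ((9 - 6) - 3*(-4)*(1 - 8))*431 = (3 - 3*(-4)*(-7))*431 = (3 - 84)*431 = -81*431 = -34911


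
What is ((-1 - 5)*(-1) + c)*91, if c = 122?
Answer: 11648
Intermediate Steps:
((-1 - 5)*(-1) + c)*91 = ((-1 - 5)*(-1) + 122)*91 = (-6*(-1) + 122)*91 = (6 + 122)*91 = 128*91 = 11648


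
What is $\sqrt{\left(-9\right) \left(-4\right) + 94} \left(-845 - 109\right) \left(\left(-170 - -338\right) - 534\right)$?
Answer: $349164 \sqrt{130} \approx 3.9811 \cdot 10^{6}$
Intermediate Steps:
$\sqrt{\left(-9\right) \left(-4\right) + 94} \left(-845 - 109\right) \left(\left(-170 - -338\right) - 534\right) = \sqrt{36 + 94} \left(- 954 \left(\left(-170 + 338\right) - 534\right)\right) = \sqrt{130} \left(- 954 \left(168 - 534\right)\right) = \sqrt{130} \left(\left(-954\right) \left(-366\right)\right) = \sqrt{130} \cdot 349164 = 349164 \sqrt{130}$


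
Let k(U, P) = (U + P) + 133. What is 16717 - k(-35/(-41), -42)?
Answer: 681631/41 ≈ 16625.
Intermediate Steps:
k(U, P) = 133 + P + U (k(U, P) = (P + U) + 133 = 133 + P + U)
16717 - k(-35/(-41), -42) = 16717 - (133 - 42 - 35/(-41)) = 16717 - (133 - 42 - 35*(-1/41)) = 16717 - (133 - 42 + 35/41) = 16717 - 1*3766/41 = 16717 - 3766/41 = 681631/41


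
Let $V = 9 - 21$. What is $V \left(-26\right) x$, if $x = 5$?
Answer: $1560$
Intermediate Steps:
$V = -12$ ($V = 9 - 21 = -12$)
$V \left(-26\right) x = \left(-12\right) \left(-26\right) 5 = 312 \cdot 5 = 1560$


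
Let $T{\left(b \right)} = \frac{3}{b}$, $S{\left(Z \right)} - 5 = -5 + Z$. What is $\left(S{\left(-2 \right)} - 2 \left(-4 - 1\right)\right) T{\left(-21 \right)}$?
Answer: $- \frac{8}{7} \approx -1.1429$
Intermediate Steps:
$S{\left(Z \right)} = Z$ ($S{\left(Z \right)} = 5 + \left(-5 + Z\right) = Z$)
$\left(S{\left(-2 \right)} - 2 \left(-4 - 1\right)\right) T{\left(-21 \right)} = \left(-2 - 2 \left(-4 - 1\right)\right) \frac{3}{-21} = \left(-2 - -10\right) 3 \left(- \frac{1}{21}\right) = \left(-2 + 10\right) \left(- \frac{1}{7}\right) = 8 \left(- \frac{1}{7}\right) = - \frac{8}{7}$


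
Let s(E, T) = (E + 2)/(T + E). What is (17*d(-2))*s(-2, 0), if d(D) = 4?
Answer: 0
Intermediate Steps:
s(E, T) = (2 + E)/(E + T)
(17*d(-2))*s(-2, 0) = (17*4)*((2 - 2)/(-2 + 0)) = 68*(0/(-2)) = 68*(-½*0) = 68*0 = 0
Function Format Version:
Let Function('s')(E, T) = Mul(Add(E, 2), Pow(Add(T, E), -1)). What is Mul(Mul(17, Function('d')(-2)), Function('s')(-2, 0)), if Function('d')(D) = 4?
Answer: 0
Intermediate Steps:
Function('s')(E, T) = Mul(Pow(Add(E, T), -1), Add(2, E)) (Function('s')(E, T) = Mul(Add(2, E), Pow(Add(E, T), -1)) = Mul(Pow(Add(E, T), -1), Add(2, E)))
Mul(Mul(17, Function('d')(-2)), Function('s')(-2, 0)) = Mul(Mul(17, 4), Mul(Pow(Add(-2, 0), -1), Add(2, -2))) = Mul(68, Mul(Pow(-2, -1), 0)) = Mul(68, Mul(Rational(-1, 2), 0)) = Mul(68, 0) = 0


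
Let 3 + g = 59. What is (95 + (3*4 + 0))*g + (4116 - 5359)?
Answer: 4749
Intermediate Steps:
g = 56 (g = -3 + 59 = 56)
(95 + (3*4 + 0))*g + (4116 - 5359) = (95 + (3*4 + 0))*56 + (4116 - 5359) = (95 + (12 + 0))*56 - 1243 = (95 + 12)*56 - 1243 = 107*56 - 1243 = 5992 - 1243 = 4749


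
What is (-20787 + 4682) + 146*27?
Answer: -12163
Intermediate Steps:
(-20787 + 4682) + 146*27 = -16105 + 3942 = -12163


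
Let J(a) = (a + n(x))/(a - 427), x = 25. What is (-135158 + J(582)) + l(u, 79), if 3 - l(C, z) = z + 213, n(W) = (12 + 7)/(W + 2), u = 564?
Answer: -566829962/4185 ≈ -1.3544e+5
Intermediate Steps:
n(W) = 19/(2 + W)
J(a) = (19/27 + a)/(-427 + a) (J(a) = (a + 19/(2 + 25))/(a - 427) = (a + 19/27)/(-427 + a) = (19/27 + a)/(-427 + a))
l(C, z) = -210 - z (l(C, z) = 3 - (z + 213) = 3 - (213 + z) = 3 + (-213 - z) = -210 - z)
(-135158 + J(582)) + l(u, 79) = (-135158 + (19/27 + 582)/(-427 + 582)) + (-210 - 1*79) = (-135158 + (15733/27)/155) + (-210 - 79) = (-135158 + (1/155)*(15733/27)) - 289 = (-135158 + 15733/4185) - 289 = -565620497/4185 - 289 = -566829962/4185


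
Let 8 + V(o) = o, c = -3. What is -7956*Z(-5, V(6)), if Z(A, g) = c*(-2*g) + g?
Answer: 111384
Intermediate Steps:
V(o) = -8 + o
Z(A, g) = 7*g (Z(A, g) = -(-6)*g + g = 6*g + g = 7*g)
-7956*Z(-5, V(6)) = -55692*(-8 + 6) = -55692*(-2) = -7956*(-14) = 111384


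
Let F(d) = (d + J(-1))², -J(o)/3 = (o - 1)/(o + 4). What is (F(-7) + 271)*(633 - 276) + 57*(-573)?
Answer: 73011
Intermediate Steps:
J(o) = -3*(-1 + o)/(4 + o) (J(o) = -3*(o - 1)/(o + 4) = -3*(-1 + o)/(4 + o))
F(d) = (2 + d)² (F(d) = (d + 3*(1 - 1*(-1))/(4 - 1))² = (d + 3*(1 + 1)/3)² = (d + 3*(⅓)*2)² = (d + 2)² = (2 + d)²)
(F(-7) + 271)*(633 - 276) + 57*(-573) = ((2 - 7)² + 271)*(633 - 276) + 57*(-573) = ((-5)² + 271)*357 - 32661 = (25 + 271)*357 - 32661 = 296*357 - 32661 = 105672 - 32661 = 73011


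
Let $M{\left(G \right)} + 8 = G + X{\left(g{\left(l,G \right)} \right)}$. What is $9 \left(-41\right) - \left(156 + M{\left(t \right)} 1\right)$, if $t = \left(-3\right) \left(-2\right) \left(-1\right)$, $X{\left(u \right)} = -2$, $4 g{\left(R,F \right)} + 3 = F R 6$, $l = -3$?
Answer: $-509$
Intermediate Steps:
$g{\left(R,F \right)} = - \frac{3}{4} + \frac{3 F R}{2}$ ($g{\left(R,F \right)} = - \frac{3}{4} + \frac{F R 6}{4} = - \frac{3}{4} + \frac{6 F R}{4} = - \frac{3}{4} + \frac{3 F R}{2}$)
$t = -6$ ($t = 6 \left(-1\right) = -6$)
$M{\left(G \right)} = -10 + G$ ($M{\left(G \right)} = -8 + \left(G - 2\right) = -8 + \left(-2 + G\right) = -10 + G$)
$9 \left(-41\right) - \left(156 + M{\left(t \right)} 1\right) = 9 \left(-41\right) - \left(156 + \left(-10 - 6\right) 1\right) = -369 - \left(156 - 16\right) = -369 - 140 = -509$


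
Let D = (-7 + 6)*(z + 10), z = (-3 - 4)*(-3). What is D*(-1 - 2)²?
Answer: -279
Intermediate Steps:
z = 21 (z = -7*(-3) = 21)
D = -31 (D = (-7 + 6)*(21 + 10) = -1*31 = -31)
D*(-1 - 2)² = -31*(-1 - 2)² = -31*(-3)² = -31*9 = -279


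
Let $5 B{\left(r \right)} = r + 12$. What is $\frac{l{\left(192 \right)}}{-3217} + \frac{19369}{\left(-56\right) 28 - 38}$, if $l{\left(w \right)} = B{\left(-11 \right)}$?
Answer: $- \frac{311551971}{25832510} \approx -12.06$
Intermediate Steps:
$B{\left(r \right)} = \frac{12}{5} + \frac{r}{5}$ ($B{\left(r \right)} = \frac{r + 12}{5} = \frac{12 + r}{5} = \frac{12}{5} + \frac{r}{5}$)
$l{\left(w \right)} = \frac{1}{5}$ ($l{\left(w \right)} = \frac{12}{5} + \frac{1}{5} \left(-11\right) = \frac{12}{5} - \frac{11}{5} = \frac{1}{5}$)
$\frac{l{\left(192 \right)}}{-3217} + \frac{19369}{\left(-56\right) 28 - 38} = \frac{1}{5 \left(-3217\right)} + \frac{19369}{\left(-56\right) 28 - 38} = \frac{1}{5} \left(- \frac{1}{3217}\right) + \frac{19369}{-1568 - 38} = - \frac{1}{16085} + \frac{19369}{-1606} = - \frac{1}{16085} + 19369 \left(- \frac{1}{1606}\right) = - \frac{1}{16085} - \frac{19369}{1606} = - \frac{311551971}{25832510}$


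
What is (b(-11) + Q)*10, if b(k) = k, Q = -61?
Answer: -720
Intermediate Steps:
(b(-11) + Q)*10 = (-11 - 61)*10 = -72*10 = -720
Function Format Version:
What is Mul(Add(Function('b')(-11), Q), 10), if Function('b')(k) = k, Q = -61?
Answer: -720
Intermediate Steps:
Mul(Add(Function('b')(-11), Q), 10) = Mul(Add(-11, -61), 10) = Mul(-72, 10) = -720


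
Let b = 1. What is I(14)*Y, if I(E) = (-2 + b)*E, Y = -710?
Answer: 9940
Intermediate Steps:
I(E) = -E (I(E) = (-2 + 1)*E = -E)
I(14)*Y = -1*14*(-710) = -14*(-710) = 9940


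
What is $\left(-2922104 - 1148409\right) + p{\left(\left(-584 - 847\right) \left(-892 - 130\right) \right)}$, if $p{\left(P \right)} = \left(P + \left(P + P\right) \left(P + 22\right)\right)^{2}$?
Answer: $18299341945087326696155731$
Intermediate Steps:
$p{\left(P \right)} = \left(P + 2 P \left(22 + P\right)\right)^{2}$
$\left(-2922104 - 1148409\right) + p{\left(\left(-584 - 847\right) \left(-892 - 130\right) \right)} = \left(-2922104 - 1148409\right) + \left(\left(-584 - 847\right) \left(-892 - 130\right)\right)^{2} \left(45 + 2 \left(-584 - 847\right) \left(-892 - 130\right)\right)^{2} = -4070513 + \left(\left(-1431\right) \left(-1022\right)\right)^{2} \left(45 + 2 \left(\left(-1431\right) \left(-1022\right)\right)\right)^{2} = -4070513 + 1462482^{2} \left(45 + 2 \cdot 1462482\right)^{2} = -4070513 + 2138853600324 \left(45 + 2924964\right)^{2} = -4070513 + 2138853600324 \cdot 2925009^{2} = -4070513 + 2138853600324 \cdot 8555677650081 = -4070513 + 18299341945087326700226244 = 18299341945087326696155731$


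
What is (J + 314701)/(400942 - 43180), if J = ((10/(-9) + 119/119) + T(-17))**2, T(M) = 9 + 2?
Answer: 25500385/28978722 ≈ 0.87997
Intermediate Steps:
T(M) = 11
J = 9604/81 (J = ((10/(-9) + 119/119) + 11)**2 = ((10*(-1/9) + 119*(1/119)) + 11)**2 = ((-10/9 + 1) + 11)**2 = (-1/9 + 11)**2 = (98/9)**2 = 9604/81 ≈ 118.57)
(J + 314701)/(400942 - 43180) = (9604/81 + 314701)/(400942 - 43180) = (25500385/81)/357762 = (25500385/81)*(1/357762) = 25500385/28978722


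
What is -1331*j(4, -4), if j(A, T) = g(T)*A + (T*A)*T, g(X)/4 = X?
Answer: 0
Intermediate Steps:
g(X) = 4*X
j(A, T) = A*T² + 4*A*T (j(A, T) = (4*T)*A + (T*A)*T = 4*A*T + (A*T)*T = 4*A*T + A*T² = A*T² + 4*A*T)
-1331*j(4, -4) = -5324*(-4)*(4 - 4) = -5324*(-4)*0 = -1331*0 = 0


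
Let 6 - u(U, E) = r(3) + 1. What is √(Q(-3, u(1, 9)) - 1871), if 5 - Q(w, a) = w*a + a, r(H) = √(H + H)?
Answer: √(-1856 - 2*√6) ≈ 43.138*I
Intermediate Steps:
r(H) = √2*√H (r(H) = √(2*H) = √2*√H)
u(U, E) = 5 - √6 (u(U, E) = 6 - (√2*√3 + 1) = 6 - (√6 + 1) = 6 - (1 + √6) = 6 + (-1 - √6) = 5 - √6)
Q(w, a) = 5 - a - a*w (Q(w, a) = 5 - (w*a + a) = 5 - (a*w + a) = 5 - (a + a*w) = 5 + (-a - a*w) = 5 - a - a*w)
√(Q(-3, u(1, 9)) - 1871) = √((5 - (5 - √6) - 1*(5 - √6)*(-3)) - 1871) = √((5 + (-5 + √6) + (15 - 3*√6)) - 1871) = √((15 - 2*√6) - 1871) = √(-1856 - 2*√6)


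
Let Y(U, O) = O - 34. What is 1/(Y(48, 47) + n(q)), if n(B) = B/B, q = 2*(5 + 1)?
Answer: 1/14 ≈ 0.071429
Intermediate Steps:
Y(U, O) = -34 + O
q = 12 (q = 2*6 = 12)
n(B) = 1
1/(Y(48, 47) + n(q)) = 1/((-34 + 47) + 1) = 1/(13 + 1) = 1/14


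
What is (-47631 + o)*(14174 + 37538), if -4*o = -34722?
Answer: -2014208256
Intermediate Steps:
o = 17361/2 (o = -¼*(-34722) = 17361/2 ≈ 8680.5)
(-47631 + o)*(14174 + 37538) = (-47631 + 17361/2)*(14174 + 37538) = -77901/2*51712 = -2014208256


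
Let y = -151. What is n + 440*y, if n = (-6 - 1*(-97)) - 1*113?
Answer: -66462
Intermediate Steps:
n = -22 (n = (-6 + 97) - 113 = 91 - 113 = -22)
n + 440*y = -22 + 440*(-151) = -22 - 66440 = -66462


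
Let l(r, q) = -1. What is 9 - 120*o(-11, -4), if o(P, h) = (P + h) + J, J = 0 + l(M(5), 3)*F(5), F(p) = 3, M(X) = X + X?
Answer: 2169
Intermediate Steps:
M(X) = 2*X
J = -3 (J = 0 - 1*3 = 0 - 3 = -3)
o(P, h) = -3 + P + h (o(P, h) = (P + h) - 3 = -3 + P + h)
9 - 120*o(-11, -4) = 9 - 120*(-3 - 11 - 4) = 9 - 120*(-18) = 9 + 2160 = 2169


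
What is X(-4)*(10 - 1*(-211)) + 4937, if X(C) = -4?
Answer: 4053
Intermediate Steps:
X(-4)*(10 - 1*(-211)) + 4937 = -4*(10 - 1*(-211)) + 4937 = -4*(10 + 211) + 4937 = -4*221 + 4937 = -884 + 4937 = 4053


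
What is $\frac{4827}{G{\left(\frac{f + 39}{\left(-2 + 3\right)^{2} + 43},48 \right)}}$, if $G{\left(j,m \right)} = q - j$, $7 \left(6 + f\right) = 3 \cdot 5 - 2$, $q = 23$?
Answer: $\frac{123893}{570} \approx 217.36$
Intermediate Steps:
$f = - \frac{29}{7}$ ($f = -6 + \frac{3 \cdot 5 - 2}{7} = -6 + \frac{15 - 2}{7} = -6 + \frac{1}{7} \cdot 13 = -6 + \frac{13}{7} = - \frac{29}{7} \approx -4.1429$)
$G{\left(j,m \right)} = 23 - j$
$\frac{4827}{G{\left(\frac{f + 39}{\left(-2 + 3\right)^{2} + 43},48 \right)}} = \frac{4827}{23 - \frac{- \frac{29}{7} + 39}{\left(-2 + 3\right)^{2} + 43}} = \frac{4827}{23 - \frac{244}{7 \left(1^{2} + 43\right)}} = \frac{4827}{23 - \frac{244}{7 \left(1 + 43\right)}} = \frac{4827}{23 - \frac{244}{7 \cdot 44}} = \frac{4827}{23 - \frac{244}{7} \cdot \frac{1}{44}} = \frac{4827}{23 - \frac{61}{77}} = \frac{4827}{\frac{1710}{77}} = 4827 \cdot \frac{77}{1710} = \frac{123893}{570}$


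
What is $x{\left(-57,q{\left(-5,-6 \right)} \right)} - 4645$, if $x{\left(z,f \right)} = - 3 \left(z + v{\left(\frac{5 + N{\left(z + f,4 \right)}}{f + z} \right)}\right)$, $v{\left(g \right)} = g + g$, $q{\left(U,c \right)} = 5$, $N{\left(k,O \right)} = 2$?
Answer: $- \frac{116303}{26} \approx -4473.2$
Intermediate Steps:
$v{\left(g \right)} = 2 g$
$x{\left(z,f \right)} = - \frac{42}{f + z} - 3 z$ ($x{\left(z,f \right)} = - 3 \left(z + 2 \frac{5 + 2}{f + z}\right) = - 3 \left(z + 2 \frac{7}{f + z}\right) = - 3 \left(z + \frac{14}{f + z}\right) = - \frac{42}{f + z} - 3 z$)
$x{\left(-57,q{\left(-5,-6 \right)} \right)} - 4645 = \frac{3 \left(-14 - - 57 \left(5 - 57\right)\right)}{5 - 57} - 4645 = \frac{3 \left(-14 - \left(-57\right) \left(-52\right)\right)}{-52} - 4645 = 3 \left(- \frac{1}{52}\right) \left(-14 - 2964\right) - 4645 = 3 \left(- \frac{1}{52}\right) \left(-2978\right) - 4645 = \frac{4467}{26} - 4645 = - \frac{116303}{26}$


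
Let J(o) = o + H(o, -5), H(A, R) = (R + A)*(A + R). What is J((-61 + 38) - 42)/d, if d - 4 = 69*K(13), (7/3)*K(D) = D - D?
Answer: 4835/4 ≈ 1208.8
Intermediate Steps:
H(A, R) = (A + R)**2 (H(A, R) = (A + R)*(A + R) = (A + R)**2)
K(D) = 0 (K(D) = 3*(D - D)/7 = (3/7)*0 = 0)
d = 4 (d = 4 + 69*0 = 4 + 0 = 4)
J(o) = o + (-5 + o)**2 (J(o) = o + (o - 5)**2 = o + (-5 + o)**2)
J((-61 + 38) - 42)/d = (((-61 + 38) - 42) + (-5 + ((-61 + 38) - 42))**2)/4 = ((-23 - 42) + (-5 + (-23 - 42))**2)*(1/4) = (-65 + (-5 - 65)**2)*(1/4) = (-65 + (-70)**2)*(1/4) = (-65 + 4900)*(1/4) = 4835*(1/4) = 4835/4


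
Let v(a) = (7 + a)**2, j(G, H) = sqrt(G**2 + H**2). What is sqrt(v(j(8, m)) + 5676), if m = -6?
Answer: sqrt(5965) ≈ 77.233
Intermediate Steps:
sqrt(v(j(8, m)) + 5676) = sqrt((7 + sqrt(8**2 + (-6)**2))**2 + 5676) = sqrt((7 + sqrt(64 + 36))**2 + 5676) = sqrt((7 + sqrt(100))**2 + 5676) = sqrt((7 + 10)**2 + 5676) = sqrt(17**2 + 5676) = sqrt(289 + 5676) = sqrt(5965)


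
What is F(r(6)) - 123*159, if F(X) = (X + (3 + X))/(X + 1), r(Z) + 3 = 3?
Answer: -19554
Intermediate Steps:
r(Z) = 0 (r(Z) = -3 + 3 = 0)
F(X) = (3 + 2*X)/(1 + X)
F(r(6)) - 123*159 = (3 + 2*0)/(1 + 0) - 123*159 = (3 + 0)/1 - 19557 = 1*3 - 19557 = 3 - 19557 = -19554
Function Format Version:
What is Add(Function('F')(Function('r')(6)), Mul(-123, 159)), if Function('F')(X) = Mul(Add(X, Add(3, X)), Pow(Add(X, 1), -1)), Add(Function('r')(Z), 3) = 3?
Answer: -19554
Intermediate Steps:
Function('r')(Z) = 0 (Function('r')(Z) = Add(-3, 3) = 0)
Function('F')(X) = Mul(Pow(Add(1, X), -1), Add(3, Mul(2, X))) (Function('F')(X) = Mul(Add(3, Mul(2, X)), Pow(Add(1, X), -1)) = Mul(Pow(Add(1, X), -1), Add(3, Mul(2, X))))
Add(Function('F')(Function('r')(6)), Mul(-123, 159)) = Add(Mul(Pow(Add(1, 0), -1), Add(3, Mul(2, 0))), Mul(-123, 159)) = Add(Mul(Pow(1, -1), Add(3, 0)), -19557) = Add(Mul(1, 3), -19557) = Add(3, -19557) = -19554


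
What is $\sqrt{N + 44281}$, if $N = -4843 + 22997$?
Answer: $\sqrt{62435} \approx 249.87$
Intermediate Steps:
$N = 18154$
$\sqrt{N + 44281} = \sqrt{18154 + 44281} = \sqrt{62435}$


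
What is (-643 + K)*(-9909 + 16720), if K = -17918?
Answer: -126418971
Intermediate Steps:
(-643 + K)*(-9909 + 16720) = (-643 - 17918)*(-9909 + 16720) = -18561*6811 = -126418971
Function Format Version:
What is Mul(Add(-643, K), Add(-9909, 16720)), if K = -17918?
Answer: -126418971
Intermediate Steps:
Mul(Add(-643, K), Add(-9909, 16720)) = Mul(Add(-643, -17918), Add(-9909, 16720)) = Mul(-18561, 6811) = -126418971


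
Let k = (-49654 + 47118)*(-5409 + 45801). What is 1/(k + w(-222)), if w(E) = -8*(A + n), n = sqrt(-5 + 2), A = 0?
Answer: I/(8*(sqrt(3) - 12804264*I)) ≈ -9.7624e-9 + 1.3206e-15*I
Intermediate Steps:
n = I*sqrt(3) (n = sqrt(-3) = I*sqrt(3) ≈ 1.732*I)
w(E) = -8*I*sqrt(3) (w(E) = -8*(0 + I*sqrt(3)) = -8*I*sqrt(3))
k = -102434112 (k = -2536*40392 = -102434112)
1/(k + w(-222)) = 1/(-102434112 - 8*I*sqrt(3))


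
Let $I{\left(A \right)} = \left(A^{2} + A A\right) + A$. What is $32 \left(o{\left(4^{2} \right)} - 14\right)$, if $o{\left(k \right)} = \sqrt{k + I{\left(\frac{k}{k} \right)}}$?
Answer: $-448 + 32 \sqrt{19} \approx -308.52$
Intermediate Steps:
$I{\left(A \right)} = A + 2 A^{2}$ ($I{\left(A \right)} = \left(A^{2} + A^{2}\right) + A = 2 A^{2} + A = A + 2 A^{2}$)
$o{\left(k \right)} = \sqrt{3 + k}$ ($o{\left(k \right)} = \sqrt{k + \frac{k}{k} \left(1 + 2 \frac{k}{k}\right)} = \sqrt{k + 1 \left(1 + 2 \cdot 1\right)} = \sqrt{k + 1 \left(1 + 2\right)} = \sqrt{k + 1 \cdot 3} = \sqrt{k + 3} = \sqrt{3 + k}$)
$32 \left(o{\left(4^{2} \right)} - 14\right) = 32 \left(\sqrt{3 + 4^{2}} - 14\right) = 32 \left(\sqrt{3 + 16} - 14\right) = 32 \left(\sqrt{19} - 14\right) = 32 \left(-14 + \sqrt{19}\right) = -448 + 32 \sqrt{19}$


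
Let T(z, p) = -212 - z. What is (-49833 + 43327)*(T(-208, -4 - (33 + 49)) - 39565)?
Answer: 257435914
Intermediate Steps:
(-49833 + 43327)*(T(-208, -4 - (33 + 49)) - 39565) = (-49833 + 43327)*((-212 - 1*(-208)) - 39565) = -6506*((-212 + 208) - 39565) = -6506*(-4 - 39565) = -6506*(-39569) = 257435914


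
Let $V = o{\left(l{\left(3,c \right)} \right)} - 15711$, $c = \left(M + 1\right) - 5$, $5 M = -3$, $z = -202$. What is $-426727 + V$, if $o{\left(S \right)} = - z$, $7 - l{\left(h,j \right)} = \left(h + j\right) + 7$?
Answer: $-442236$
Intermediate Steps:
$M = - \frac{3}{5}$ ($M = \frac{1}{5} \left(-3\right) = - \frac{3}{5} \approx -0.6$)
$c = - \frac{23}{5}$ ($c = \left(- \frac{3}{5} + 1\right) - 5 = \frac{2}{5} - 5 = - \frac{23}{5} \approx -4.6$)
$l{\left(h,j \right)} = - h - j$ ($l{\left(h,j \right)} = 7 - \left(\left(h + j\right) + 7\right) = 7 - \left(7 + h + j\right) = - h - j$)
$o{\left(S \right)} = 202$ ($o{\left(S \right)} = \left(-1\right) \left(-202\right) = 202$)
$V = -15509$ ($V = 202 - 15711 = -15509$)
$-426727 + V = -426727 - 15509 = -442236$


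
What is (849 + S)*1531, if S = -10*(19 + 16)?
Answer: 763969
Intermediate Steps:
S = -350 (S = -10*35 = -350)
(849 + S)*1531 = (849 - 350)*1531 = 499*1531 = 763969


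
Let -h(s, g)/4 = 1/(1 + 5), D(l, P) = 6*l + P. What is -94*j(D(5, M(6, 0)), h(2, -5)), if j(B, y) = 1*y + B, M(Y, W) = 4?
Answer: -9400/3 ≈ -3133.3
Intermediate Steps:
D(l, P) = P + 6*l
h(s, g) = -2/3 (h(s, g) = -4/(1 + 5) = -4/6 = -4*1/6 = -2/3)
j(B, y) = B + y (j(B, y) = y + B = B + y)
-94*j(D(5, M(6, 0)), h(2, -5)) = -94*((4 + 6*5) - 2/3) = -94*((4 + 30) - 2/3) = -94*(34 - 2/3) = -94*100/3 = -9400/3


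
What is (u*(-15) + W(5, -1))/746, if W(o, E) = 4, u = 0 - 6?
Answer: 47/373 ≈ 0.12601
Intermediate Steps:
u = -6
(u*(-15) + W(5, -1))/746 = (-6*(-15) + 4)/746 = (90 + 4)*(1/746) = 94*(1/746) = 47/373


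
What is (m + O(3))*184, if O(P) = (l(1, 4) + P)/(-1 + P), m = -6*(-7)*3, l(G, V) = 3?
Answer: 23736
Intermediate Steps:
m = 126 (m = 42*3 = 126)
O(P) = (3 + P)/(-1 + P)
(m + O(3))*184 = (126 + (3 + 3)/(-1 + 3))*184 = (126 + 6/2)*184 = (126 + (1/2)*6)*184 = (126 + 3)*184 = 129*184 = 23736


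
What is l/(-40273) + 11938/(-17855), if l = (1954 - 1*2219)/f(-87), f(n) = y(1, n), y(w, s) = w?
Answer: -476047499/719074415 ≈ -0.66203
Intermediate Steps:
f(n) = 1
l = -265 (l = (1954 - 1*2219)/1 = (1954 - 2219)*1 = -265*1 = -265)
l/(-40273) + 11938/(-17855) = -265/(-40273) + 11938/(-17855) = -265*(-1/40273) + 11938*(-1/17855) = 265/40273 - 11938/17855 = -476047499/719074415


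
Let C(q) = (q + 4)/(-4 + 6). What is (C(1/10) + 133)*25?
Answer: 13505/4 ≈ 3376.3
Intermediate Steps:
C(q) = 2 + q/2 (C(q) = (4 + q)/2 = (4 + q)*(½) = 2 + q/2)
(C(1/10) + 133)*25 = ((2 + (½)/10) + 133)*25 = ((2 + (½)*(⅒)) + 133)*25 = ((2 + 1/20) + 133)*25 = (41/20 + 133)*25 = (2701/20)*25 = 13505/4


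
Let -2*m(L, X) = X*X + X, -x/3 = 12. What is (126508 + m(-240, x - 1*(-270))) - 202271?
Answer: -103258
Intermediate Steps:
x = -36 (x = -3*12 = -36)
m(L, X) = -X/2 - X²/2 (m(L, X) = -(X*X + X)/2 = -(X² + X)/2 = -(X + X²)/2 = -X/2 - X²/2)
(126508 + m(-240, x - 1*(-270))) - 202271 = (126508 - (-36 - 1*(-270))*(1 + (-36 - 1*(-270)))/2) - 202271 = (126508 - (-36 + 270)*(1 + (-36 + 270))/2) - 202271 = (126508 - ½*234*(1 + 234)) - 202271 = (126508 - ½*234*235) - 202271 = (126508 - 27495) - 202271 = 99013 - 202271 = -103258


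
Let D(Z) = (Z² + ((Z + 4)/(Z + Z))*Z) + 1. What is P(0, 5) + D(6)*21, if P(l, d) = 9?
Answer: 891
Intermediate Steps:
D(Z) = 3 + Z² + Z/2 (D(Z) = (Z² + ((4 + Z)/((2*Z)))*Z) + 1 = (Z² + ((4 + Z)*(1/(2*Z)))*Z) + 1 = (Z² + ((4 + Z)/(2*Z))*Z) + 1 = (Z² + (2 + Z/2)) + 1 = (2 + Z² + Z/2) + 1 = 3 + Z² + Z/2)
P(0, 5) + D(6)*21 = 9 + (3 + 6² + (½)*6)*21 = 9 + (3 + 36 + 3)*21 = 9 + 42*21 = 9 + 882 = 891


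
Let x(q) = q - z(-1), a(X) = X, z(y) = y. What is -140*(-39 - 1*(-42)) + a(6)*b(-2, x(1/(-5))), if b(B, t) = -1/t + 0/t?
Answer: -855/2 ≈ -427.50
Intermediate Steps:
x(q) = 1 + q (x(q) = q - 1*(-1) = q + 1 = 1 + q)
b(B, t) = -1/t (b(B, t) = -1/t + 0 = -1/t)
-140*(-39 - 1*(-42)) + a(6)*b(-2, x(1/(-5))) = -140*(-39 - 1*(-42)) + 6*(-1/(1 + 1/(-5))) = -140*(-39 + 42) + 6*(-1/(1 - 1/5)) = -140*3 + 6*(-1/4/5) = -420 + 6*(-1*5/4) = -420 + 6*(-5/4) = -420 - 15/2 = -855/2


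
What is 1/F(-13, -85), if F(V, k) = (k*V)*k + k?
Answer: -1/94010 ≈ -1.0637e-5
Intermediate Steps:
F(V, k) = k + V*k² (F(V, k) = (V*k)*k + k = V*k² + k = k + V*k²)
1/F(-13, -85) = 1/(-85*(1 - 13*(-85))) = 1/(-85*(1 + 1105)) = 1/(-85*1106) = 1/(-94010) = -1/94010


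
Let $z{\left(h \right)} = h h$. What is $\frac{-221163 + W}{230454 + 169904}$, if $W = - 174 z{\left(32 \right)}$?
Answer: $- \frac{399339}{400358} \approx -0.99745$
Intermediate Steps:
$z{\left(h \right)} = h^{2}$
$W = -178176$ ($W = - 174 \cdot 32^{2} = \left(-174\right) 1024 = -178176$)
$\frac{-221163 + W}{230454 + 169904} = \frac{-221163 - 178176}{230454 + 169904} = - \frac{399339}{400358}$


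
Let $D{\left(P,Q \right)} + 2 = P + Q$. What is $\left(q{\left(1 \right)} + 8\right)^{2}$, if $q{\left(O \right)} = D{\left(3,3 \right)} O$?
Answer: $144$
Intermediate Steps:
$D{\left(P,Q \right)} = -2 + P + Q$ ($D{\left(P,Q \right)} = -2 + \left(P + Q\right) = -2 + P + Q$)
$q{\left(O \right)} = 4 O$ ($q{\left(O \right)} = \left(-2 + 3 + 3\right) O = 4 O$)
$\left(q{\left(1 \right)} + 8\right)^{2} = \left(4 \cdot 1 + 8\right)^{2} = \left(4 + 8\right)^{2} = 12^{2} = 144$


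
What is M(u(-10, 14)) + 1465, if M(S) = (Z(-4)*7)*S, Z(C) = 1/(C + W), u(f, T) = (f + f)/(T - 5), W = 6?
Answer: 13115/9 ≈ 1457.2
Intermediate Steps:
u(f, T) = 2*f/(-5 + T) (u(f, T) = (2*f)/(-5 + T) = 2*f/(-5 + T))
Z(C) = 1/(6 + C) (Z(C) = 1/(C + 6) = 1/(6 + C))
M(S) = 7*S/2 (M(S) = (7/(6 - 4))*S = (7/2)*S = ((1/2)*7)*S = 7*S/2)
M(u(-10, 14)) + 1465 = 7*(2*(-10)/(-5 + 14))/2 + 1465 = 7*(2*(-10)/9)/2 + 1465 = 7*(2*(-10)*(1/9))/2 + 1465 = (7/2)*(-20/9) + 1465 = -70/9 + 1465 = 13115/9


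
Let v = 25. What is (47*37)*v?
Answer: 43475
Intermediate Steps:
(47*37)*v = (47*37)*25 = 1739*25 = 43475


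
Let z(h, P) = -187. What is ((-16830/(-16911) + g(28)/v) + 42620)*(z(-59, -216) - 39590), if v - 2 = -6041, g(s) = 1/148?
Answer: -949047352687224139/559799196 ≈ -1.6953e+9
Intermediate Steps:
g(s) = 1/148
v = -6039 (v = 2 - 6041 = -6039)
((-16830/(-16911) + g(28)/v) + 42620)*(z(-59, -216) - 39590) = ((-16830/(-16911) + (1/148)/(-6039)) + 42620)*(-187 - 39590) = ((-16830*(-1/16911) + (1/148)*(-1/6039)) + 42620)*(-39777) = ((1870/1879 - 1/893772) + 42620)*(-39777) = (1671351761/1679397588 + 42620)*(-39777) = (71577596552321/1679397588)*(-39777) = -949047352687224139/559799196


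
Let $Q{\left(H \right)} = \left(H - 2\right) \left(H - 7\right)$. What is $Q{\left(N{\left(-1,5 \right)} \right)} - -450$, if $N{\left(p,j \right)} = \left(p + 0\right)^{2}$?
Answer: $456$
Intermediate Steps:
$N{\left(p,j \right)} = p^{2}$
$Q{\left(H \right)} = \left(-7 + H\right) \left(-2 + H\right)$ ($Q{\left(H \right)} = \left(-2 + H\right) \left(-7 + H\right) = \left(-7 + H\right) \left(-2 + H\right)$)
$Q{\left(N{\left(-1,5 \right)} \right)} - -450 = \left(14 + \left(\left(-1\right)^{2}\right)^{2} - 9 \left(-1\right)^{2}\right) - -450 = \left(14 + 1^{2} - 9\right) + 450 = \left(14 + 1 - 9\right) + 450 = 6 + 450 = 456$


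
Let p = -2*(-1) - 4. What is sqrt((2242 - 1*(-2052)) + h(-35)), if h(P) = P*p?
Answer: 2*sqrt(1091) ≈ 66.061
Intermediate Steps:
p = -2 (p = 2 - 4 = -2)
h(P) = -2*P (h(P) = P*(-2) = -2*P)
sqrt((2242 - 1*(-2052)) + h(-35)) = sqrt((2242 - 1*(-2052)) - 2*(-35)) = sqrt((2242 + 2052) + 70) = sqrt(4294 + 70) = sqrt(4364) = 2*sqrt(1091)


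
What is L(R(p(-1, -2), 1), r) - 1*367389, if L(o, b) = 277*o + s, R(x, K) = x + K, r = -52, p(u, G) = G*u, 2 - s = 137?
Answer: -366693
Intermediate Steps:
s = -135 (s = 2 - 1*137 = 2 - 137 = -135)
R(x, K) = K + x
L(o, b) = -135 + 277*o (L(o, b) = 277*o - 135 = -135 + 277*o)
L(R(p(-1, -2), 1), r) - 1*367389 = (-135 + 277*(1 - 2*(-1))) - 1*367389 = (-135 + 277*(1 + 2)) - 367389 = (-135 + 277*3) - 367389 = (-135 + 831) - 367389 = 696 - 367389 = -366693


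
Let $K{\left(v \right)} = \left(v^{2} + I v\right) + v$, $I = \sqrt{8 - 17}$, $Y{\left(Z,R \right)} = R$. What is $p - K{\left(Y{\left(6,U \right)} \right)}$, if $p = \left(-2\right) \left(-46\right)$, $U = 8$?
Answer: $20 - 24 i \approx 20.0 - 24.0 i$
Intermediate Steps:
$p = 92$
$I = 3 i$ ($I = \sqrt{-9} = 3 i \approx 3.0 i$)
$K{\left(v \right)} = v + v^{2} + 3 i v$ ($K{\left(v \right)} = \left(v^{2} + 3 i v\right) + v = v + v^{2} + 3 i v$)
$p - K{\left(Y{\left(6,U \right)} \right)} = 92 - 8 \left(1 + 8 + 3 i\right) = 92 - 8 \left(9 + 3 i\right) = 92 - \left(72 + 24 i\right) = 20 - 24 i$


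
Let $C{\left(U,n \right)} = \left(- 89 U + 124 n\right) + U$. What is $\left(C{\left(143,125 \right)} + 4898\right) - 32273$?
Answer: $-24459$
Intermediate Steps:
$C{\left(U,n \right)} = - 88 U + 124 n$
$\left(C{\left(143,125 \right)} + 4898\right) - 32273 = \left(\left(\left(-88\right) 143 + 124 \cdot 125\right) + 4898\right) - 32273 = \left(\left(-12584 + 15500\right) + 4898\right) - 32273 = \left(2916 + 4898\right) - 32273 = 7814 - 32273 = -24459$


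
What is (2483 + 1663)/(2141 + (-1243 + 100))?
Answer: 2073/499 ≈ 4.1543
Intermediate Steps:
(2483 + 1663)/(2141 + (-1243 + 100)) = 4146/(2141 - 1143) = 4146/998 = 4146*(1/998) = 2073/499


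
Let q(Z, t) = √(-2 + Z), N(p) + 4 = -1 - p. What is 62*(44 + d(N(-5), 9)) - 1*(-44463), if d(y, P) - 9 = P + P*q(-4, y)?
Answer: 48307 + 558*I*√6 ≈ 48307.0 + 1366.8*I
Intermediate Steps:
N(p) = -5 - p (N(p) = -4 + (-1 - p) = -5 - p)
d(y, P) = 9 + P + I*P*√6 (d(y, P) = 9 + (P + P*√(-2 - 4)) = 9 + (P + P*√(-6)) = 9 + (P + P*(I*√6)) = 9 + (P + I*P*√6) = 9 + P + I*P*√6)
62*(44 + d(N(-5), 9)) - 1*(-44463) = 62*(44 + (9 + 9 + I*9*√6)) - 1*(-44463) = 62*(44 + (9 + 9 + 9*I*√6)) + 44463 = 62*(44 + (18 + 9*I*√6)) + 44463 = 62*(62 + 9*I*√6) + 44463 = (3844 + 558*I*√6) + 44463 = 48307 + 558*I*√6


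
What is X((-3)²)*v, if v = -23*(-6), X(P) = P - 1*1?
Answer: 1104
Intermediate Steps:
X(P) = -1 + P (X(P) = P - 1 = -1 + P)
v = 138
X((-3)²)*v = (-1 + (-3)²)*138 = (-1 + 9)*138 = 8*138 = 1104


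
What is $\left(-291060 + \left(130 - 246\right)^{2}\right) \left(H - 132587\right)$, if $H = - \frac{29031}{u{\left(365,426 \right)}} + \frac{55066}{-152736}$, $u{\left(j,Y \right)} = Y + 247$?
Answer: $\frac{473081110181290885}{12848916} \approx 3.6819 \cdot 10^{10}$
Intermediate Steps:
$u{\left(j,Y \right)} = 247 + Y$
$H = - \frac{2235569117}{51395664}$ ($H = - \frac{29031}{247 + 426} + \frac{55066}{-152736} = - \frac{29031}{673} + 55066 \left(- \frac{1}{152736}\right) = \left(-29031\right) \frac{1}{673} - \frac{27533}{76368} = - \frac{29031}{673} - \frac{27533}{76368} = - \frac{2235569117}{51395664} \approx -43.497$)
$\left(-291060 + \left(130 - 246\right)^{2}\right) \left(H - 132587\right) = \left(-291060 + \left(130 - 246\right)^{2}\right) \left(- \frac{2235569117}{51395664} - 132587\right) = \left(-291060 + \left(-116\right)^{2}\right) \left(- \frac{6816632471885}{51395664}\right) = \left(-291060 + 13456\right) \left(- \frac{6816632471885}{51395664}\right) = \left(-277604\right) \left(- \frac{6816632471885}{51395664}\right) = \frac{473081110181290885}{12848916}$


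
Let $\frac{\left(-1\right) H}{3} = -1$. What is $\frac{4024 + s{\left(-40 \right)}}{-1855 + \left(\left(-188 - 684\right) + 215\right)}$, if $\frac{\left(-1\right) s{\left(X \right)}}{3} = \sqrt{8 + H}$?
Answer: $- \frac{503}{314} + \frac{3 \sqrt{11}}{2512} \approx -1.5979$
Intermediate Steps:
$H = 3$ ($H = \left(-3\right) \left(-1\right) = 3$)
$s{\left(X \right)} = - 3 \sqrt{11}$ ($s{\left(X \right)} = - 3 \sqrt{8 + 3} = - 3 \sqrt{11}$)
$\frac{4024 + s{\left(-40 \right)}}{-1855 + \left(\left(-188 - 684\right) + 215\right)} = \frac{4024 - 3 \sqrt{11}}{-1855 + \left(\left(-188 - 684\right) + 215\right)} = \frac{4024 - 3 \sqrt{11}}{-1855 + \left(-872 + 215\right)} = \frac{4024 - 3 \sqrt{11}}{-1855 - 657} = \frac{4024 - 3 \sqrt{11}}{-2512} = \left(4024 - 3 \sqrt{11}\right) \left(- \frac{1}{2512}\right) = - \frac{503}{314} + \frac{3 \sqrt{11}}{2512}$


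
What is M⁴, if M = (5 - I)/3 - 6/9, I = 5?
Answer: 16/81 ≈ 0.19753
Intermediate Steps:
M = -⅔ (M = (5 - 1*5)/3 - 6/9 = (5 - 5)*(⅓) - 6*⅑ = 0*(⅓) - ⅔ = 0 - ⅔ = -⅔ ≈ -0.66667)
M⁴ = (-⅔)⁴ = 16/81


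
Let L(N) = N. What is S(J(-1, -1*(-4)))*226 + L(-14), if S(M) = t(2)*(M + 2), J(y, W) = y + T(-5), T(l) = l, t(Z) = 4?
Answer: -3630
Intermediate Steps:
J(y, W) = -5 + y (J(y, W) = y - 5 = -5 + y)
S(M) = 8 + 4*M (S(M) = 4*(M + 2) = 4*(2 + M) = 8 + 4*M)
S(J(-1, -1*(-4)))*226 + L(-14) = (8 + 4*(-5 - 1))*226 - 14 = (8 + 4*(-6))*226 - 14 = (8 - 24)*226 - 14 = -16*226 - 14 = -3616 - 14 = -3630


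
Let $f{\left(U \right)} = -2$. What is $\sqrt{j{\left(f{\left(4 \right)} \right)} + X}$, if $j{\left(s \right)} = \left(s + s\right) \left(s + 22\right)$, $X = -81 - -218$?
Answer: $\sqrt{57} \approx 7.5498$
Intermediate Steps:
$X = 137$ ($X = -81 + 218 = 137$)
$j{\left(s \right)} = 2 s \left(22 + s\right)$
$\sqrt{j{\left(f{\left(4 \right)} \right)} + X} = \sqrt{2 \left(-2\right) \left(22 - 2\right) + 137} = \sqrt{2 \left(-2\right) 20 + 137} = \sqrt{-80 + 137} = \sqrt{57}$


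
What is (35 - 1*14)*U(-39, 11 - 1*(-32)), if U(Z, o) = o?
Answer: 903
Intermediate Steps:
(35 - 1*14)*U(-39, 11 - 1*(-32)) = (35 - 1*14)*(11 - 1*(-32)) = (35 - 14)*(11 + 32) = 21*43 = 903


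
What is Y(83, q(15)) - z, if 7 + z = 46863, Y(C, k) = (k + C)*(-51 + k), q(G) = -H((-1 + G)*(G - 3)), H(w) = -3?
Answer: -50984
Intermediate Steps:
q(G) = 3 (q(G) = -1*(-3) = 3)
Y(C, k) = (-51 + k)*(C + k) (Y(C, k) = (C + k)*(-51 + k) = (-51 + k)*(C + k))
z = 46856 (z = -7 + 46863 = 46856)
Y(83, q(15)) - z = (3**2 - 51*83 - 51*3 + 83*3) - 1*46856 = (9 - 4233 - 153 + 249) - 46856 = -4128 - 46856 = -50984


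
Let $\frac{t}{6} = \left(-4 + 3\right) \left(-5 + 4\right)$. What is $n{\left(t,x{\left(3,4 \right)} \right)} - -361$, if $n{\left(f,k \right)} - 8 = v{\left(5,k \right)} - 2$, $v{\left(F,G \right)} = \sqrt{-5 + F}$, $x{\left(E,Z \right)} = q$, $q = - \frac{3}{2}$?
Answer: $367$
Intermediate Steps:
$q = - \frac{3}{2}$ ($q = \left(-3\right) \frac{1}{2} = - \frac{3}{2} \approx -1.5$)
$x{\left(E,Z \right)} = - \frac{3}{2}$
$t = 6$ ($t = 6 \left(-4 + 3\right) \left(-5 + 4\right) = 6 \left(\left(-1\right) \left(-1\right)\right) = 6 \cdot 1 = 6$)
$n{\left(f,k \right)} = 6$ ($n{\left(f,k \right)} = 8 - \left(2 - \sqrt{-5 + 5}\right) = 8 - \left(2 - \sqrt{0}\right) = 8 + \left(0 - 2\right) = 8 - 2 = 6$)
$n{\left(t,x{\left(3,4 \right)} \right)} - -361 = 6 - -361 = 6 + 361 = 367$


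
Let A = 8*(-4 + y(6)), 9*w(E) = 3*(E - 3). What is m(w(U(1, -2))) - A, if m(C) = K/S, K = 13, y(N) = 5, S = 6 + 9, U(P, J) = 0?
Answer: -107/15 ≈ -7.1333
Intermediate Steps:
S = 15
w(E) = -1 + E/3 (w(E) = (3*(E - 3))/9 = (3*(-3 + E))/9 = (-9 + 3*E)/9 = -1 + E/3)
A = 8 (A = 8*(-4 + 5) = 8*1 = 8)
m(C) = 13/15
m(w(U(1, -2))) - A = 13/15 - 1*8 = 13/15 - 8 = -107/15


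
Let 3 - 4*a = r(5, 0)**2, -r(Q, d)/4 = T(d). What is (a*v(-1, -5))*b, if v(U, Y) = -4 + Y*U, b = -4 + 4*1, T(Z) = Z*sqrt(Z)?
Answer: 0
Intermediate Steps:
T(Z) = Z**(3/2)
r(Q, d) = -4*d**(3/2)
b = 0 (b = -4 + 4 = 0)
v(U, Y) = -4 + U*Y
a = 3/4 (a = 3/4 - (-4*0**(3/2))**2/4 = 3/4 - (-4*0)**2/4 = 3/4 - 1/4*0**2 = 3/4 - 1/4*0 = 3/4 + 0 = 3/4 ≈ 0.75000)
(a*v(-1, -5))*b = (3*(-4 - 1*(-5))/4)*0 = (3*(-4 + 5)/4)*0 = ((3/4)*1)*0 = (3/4)*0 = 0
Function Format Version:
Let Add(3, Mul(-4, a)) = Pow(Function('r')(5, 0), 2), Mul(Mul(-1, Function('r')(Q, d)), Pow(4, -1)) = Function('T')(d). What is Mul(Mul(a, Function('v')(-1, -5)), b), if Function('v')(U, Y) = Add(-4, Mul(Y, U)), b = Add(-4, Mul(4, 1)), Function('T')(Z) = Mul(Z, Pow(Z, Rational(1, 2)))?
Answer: 0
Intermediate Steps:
Function('T')(Z) = Pow(Z, Rational(3, 2))
Function('r')(Q, d) = Mul(-4, Pow(d, Rational(3, 2)))
b = 0 (b = Add(-4, 4) = 0)
Function('v')(U, Y) = Add(-4, Mul(U, Y))
a = Rational(3, 4) (a = Add(Rational(3, 4), Mul(Rational(-1, 4), Pow(Mul(-4, Pow(0, Rational(3, 2))), 2))) = Add(Rational(3, 4), Mul(Rational(-1, 4), Pow(Mul(-4, 0), 2))) = Add(Rational(3, 4), Mul(Rational(-1, 4), Pow(0, 2))) = Add(Rational(3, 4), Mul(Rational(-1, 4), 0)) = Add(Rational(3, 4), 0) = Rational(3, 4) ≈ 0.75000)
Mul(Mul(a, Function('v')(-1, -5)), b) = Mul(Mul(Rational(3, 4), Add(-4, Mul(-1, -5))), 0) = Mul(Mul(Rational(3, 4), Add(-4, 5)), 0) = Mul(Mul(Rational(3, 4), 1), 0) = Mul(Rational(3, 4), 0) = 0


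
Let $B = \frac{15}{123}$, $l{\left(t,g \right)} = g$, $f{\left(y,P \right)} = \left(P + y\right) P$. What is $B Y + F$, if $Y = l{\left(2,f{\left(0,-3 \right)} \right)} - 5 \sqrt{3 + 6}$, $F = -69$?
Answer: $- \frac{2859}{41} \approx -69.732$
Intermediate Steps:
$f{\left(y,P \right)} = P \left(P + y\right)$
$B = \frac{5}{41}$ ($B = 15 \cdot \frac{1}{123} = \frac{5}{41} \approx 0.12195$)
$Y = -6$ ($Y = - 3 \left(-3 + 0\right) - 5 \sqrt{3 + 6} = \left(-3\right) \left(-3\right) - 5 \sqrt{9} = 9 - 15 = -6$)
$B Y + F = \frac{5}{41} \left(-6\right) - 69 = - \frac{30}{41} - 69 = - \frac{2859}{41}$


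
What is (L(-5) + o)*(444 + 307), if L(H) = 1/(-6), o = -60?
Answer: -271111/6 ≈ -45185.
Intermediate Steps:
L(H) = -⅙
(L(-5) + o)*(444 + 307) = (-⅙ - 60)*(444 + 307) = -361/6*751 = -271111/6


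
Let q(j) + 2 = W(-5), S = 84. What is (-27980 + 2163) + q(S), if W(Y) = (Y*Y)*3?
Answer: -25744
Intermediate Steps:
W(Y) = 3*Y² (W(Y) = Y²*3 = 3*Y²)
q(j) = 73 (q(j) = -2 + 3*(-5)² = -2 + 3*25 = -2 + 75 = 73)
(-27980 + 2163) + q(S) = (-27980 + 2163) + 73 = -25817 + 73 = -25744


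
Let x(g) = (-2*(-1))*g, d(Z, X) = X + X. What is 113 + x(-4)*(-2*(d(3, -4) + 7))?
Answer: 97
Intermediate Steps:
d(Z, X) = 2*X
x(g) = 2*g
113 + x(-4)*(-2*(d(3, -4) + 7)) = 113 + (2*(-4))*(-2*(2*(-4) + 7)) = 113 - (-16)*(-8 + 7) = 113 - (-16)*(-1) = 113 - 8*2 = 113 - 16 = 97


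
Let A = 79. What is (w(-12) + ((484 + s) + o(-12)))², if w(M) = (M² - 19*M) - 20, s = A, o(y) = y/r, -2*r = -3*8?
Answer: 835396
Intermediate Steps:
r = 12 (r = -(-3)*8/2 = -½*(-24) = 12)
o(y) = y/12
s = 79
w(M) = -20 + M² - 19*M
(w(-12) + ((484 + s) + o(-12)))² = ((-20 + (-12)² - 19*(-12)) + ((484 + 79) + (1/12)*(-12)))² = ((-20 + 144 + 228) + (563 - 1))² = (352 + 562)² = 914² = 835396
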